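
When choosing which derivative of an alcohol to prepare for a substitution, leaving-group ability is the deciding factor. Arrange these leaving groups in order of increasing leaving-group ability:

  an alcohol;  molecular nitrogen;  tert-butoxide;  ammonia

molecular nitrogen: no meaningful conjugate acid; N₂ departs as an exceptionally stable neutral molecule
an alcohol: pKₐ(R'OH₂⁺) ≈ -2.4
ammonia: pKₐ(NH₄⁺) ≈ 9.2
tert-butoxide: pKₐ(t-BuOH) ≈ 18
Reversing gives the worst-to-best order requested.

tert-butoxide < ammonia < an alcohol < molecular nitrogen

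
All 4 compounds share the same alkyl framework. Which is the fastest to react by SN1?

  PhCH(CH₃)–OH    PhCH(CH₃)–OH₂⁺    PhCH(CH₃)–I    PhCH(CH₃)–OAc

With the same alkyl group throughout, only the leaving group differentiates the rates.
A good leaving group is a weak base: the lower the pKₐ of its conjugate acid, the more readily it departs.
PhCH(CH₃)–I loses I⁻: pKₐ(HI) ≈ -10
PhCH(CH₃)–OH₂⁺ loses H₂O: pKₐ(H₃O⁺) ≈ -1.7
PhCH(CH₃)–OAc loses AcO⁻: pKₐ(CH₃COOH) ≈ 4.8
PhCH(CH₃)–OH loses OH⁻: pKₐ(H₂O) ≈ 15.7

PhCH(CH₃)–I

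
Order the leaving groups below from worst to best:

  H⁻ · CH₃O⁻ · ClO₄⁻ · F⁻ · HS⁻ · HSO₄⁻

Rank by basicity of the departing species: weakest base leaves most easily.
ClO₄⁻: pKₐ(HClO₄) ≈ -10
HSO₄⁻: pKₐ(H₂SO₄) ≈ -3
F⁻: pKₐ(HF) ≈ 3.2
HS⁻: pKₐ(H₂S) ≈ 7
CH₃O⁻: pKₐ(CH₃OH) ≈ 15.5
H⁻: pKₐ(H₂) ≈ 36
Listed from poorest to best leaving group as asked.

H⁻ < CH₃O⁻ < HS⁻ < F⁻ < HSO₄⁻ < ClO₄⁻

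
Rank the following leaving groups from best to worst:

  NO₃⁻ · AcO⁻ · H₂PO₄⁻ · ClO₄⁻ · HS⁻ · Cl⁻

Rank by basicity of the departing species: weakest base leaves most easily.
ClO₄⁻: pKₐ(HClO₄) ≈ -10
Cl⁻: pKₐ(HCl) ≈ -7 — moderately weak base
NO₃⁻: pKₐ(HNO₃) ≈ -1.3 — resonance-delocalised over three oxygens
H₂PO₄⁻: pKₐ(H₃PO₄) ≈ 2.1 — moderate base; biological leaving group after further activation
AcO⁻: pKₐ(CH₃COOH) ≈ 4.8 — resonance-stabilised but still a weak base
HS⁻: pKₐ(H₂S) ≈ 7 — larger and more polarisable than the oxygen analogue

ClO₄⁻ > Cl⁻ > NO₃⁻ > H₂PO₄⁻ > AcO⁻ > HS⁻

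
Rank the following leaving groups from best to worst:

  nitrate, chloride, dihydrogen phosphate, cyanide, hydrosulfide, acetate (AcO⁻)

Leaving-group ability tracks the stability of the departed species; conjugate-acid pKₐ is the usual yardstick (lower pKₐ → better LG).
chloride: pKₐ(HCl) ≈ -7
nitrate: pKₐ(HNO₃) ≈ -1.3
dihydrogen phosphate: pKₐ(H₃PO₄) ≈ 2.1
acetate (AcO⁻): pKₐ(CH₃COOH) ≈ 4.8
hydrosulfide: pKₐ(H₂S) ≈ 7
cyanide: pKₐ(HCN) ≈ 9.2

chloride > nitrate > dihydrogen phosphate > acetate (AcO⁻) > hydrosulfide > cyanide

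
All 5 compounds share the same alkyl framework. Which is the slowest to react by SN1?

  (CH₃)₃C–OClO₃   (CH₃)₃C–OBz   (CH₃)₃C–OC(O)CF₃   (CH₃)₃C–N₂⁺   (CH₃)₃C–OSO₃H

(CH₃)₃C–OBz

With the same alkyl group throughout, only the leaving group differentiates the rates.
Rank by basicity of the departing species: weakest base leaves most easily.
(CH₃)₃C–N₂⁺ loses N₂: no meaningful conjugate acid; N₂ departs as an exceptionally stable neutral molecule
(CH₃)₃C–OClO₃ loses ClO₄⁻: pKₐ(HClO₄) ≈ -10
(CH₃)₃C–OSO₃H loses HSO₄⁻: pKₐ(H₂SO₄) ≈ -3
(CH₃)₃C–OC(O)CF₃ loses CF₃COO⁻: pKₐ(CF₃COOH) ≈ 0.2
(CH₃)₃C–OBz loses PhCOO⁻: pKₐ(C₆H₅COOH) ≈ 4.2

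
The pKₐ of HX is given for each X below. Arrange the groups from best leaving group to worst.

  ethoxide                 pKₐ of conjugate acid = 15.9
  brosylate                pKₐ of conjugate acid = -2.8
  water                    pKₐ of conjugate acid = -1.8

brosylate > water > ethoxide

Lower conjugate-acid pKₐ ⇒ weaker base ⇒ better leaving group.
Sorting by the given values: brosylate (-2.8), water (-1.8), ethoxide (15.9).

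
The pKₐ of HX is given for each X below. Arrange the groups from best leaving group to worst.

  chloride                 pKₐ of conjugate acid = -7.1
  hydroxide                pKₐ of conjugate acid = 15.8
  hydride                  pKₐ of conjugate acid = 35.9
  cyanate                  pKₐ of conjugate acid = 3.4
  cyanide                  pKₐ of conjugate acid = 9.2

Lower conjugate-acid pKₐ ⇒ weaker base ⇒ better leaving group.
Sorting by the given values: chloride (-7.1), cyanate (3.4), cyanide (9.2), hydroxide (15.8), hydride (35.9).

chloride > cyanate > cyanide > hydroxide > hydride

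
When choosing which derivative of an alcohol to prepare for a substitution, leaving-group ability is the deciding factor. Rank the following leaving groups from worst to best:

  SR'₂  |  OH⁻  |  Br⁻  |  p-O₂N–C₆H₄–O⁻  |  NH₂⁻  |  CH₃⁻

CH₃⁻ < NH₂⁻ < OH⁻ < p-O₂N–C₆H₄–O⁻ < SR'₂ < Br⁻

The more stable X⁻ (or X) is on its own — i.e. the weaker a base it is — the better a leaving group it makes.
Br⁻: pKₐ(HBr) ≈ -9 — weak base; good leaving group
SR'₂: pKₐ(R'₂SH⁺) ≈ -7
p-O₂N–C₆H₄–O⁻: pKₐ(p-nitrophenol) ≈ 7.2 — nitro group delocalises the charge; the classic chromogenic LG
OH⁻: pKₐ(H₂O) ≈ 15.7
NH₂⁻: pKₐ(NH₃) ≈ 38 — extremely strong base; never a leaving group
CH₃⁻: pKₐ(CH₄) ≈ 48
Listed from poorest to best leaving group as asked.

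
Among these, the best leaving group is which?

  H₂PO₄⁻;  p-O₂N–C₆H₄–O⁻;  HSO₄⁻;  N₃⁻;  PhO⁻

HSO₄⁻

HSO₄⁻: pKₐ(H₂SO₄) ≈ -3
H₂PO₄⁻: pKₐ(H₃PO₄) ≈ 2.1
N₃⁻: pKₐ(HN₃) ≈ 4.7
p-O₂N–C₆H₄–O⁻: pKₐ(p-nitrophenol) ≈ 7.2
PhO⁻: pKₐ(C₆H₅OH (phenol)) ≈ 10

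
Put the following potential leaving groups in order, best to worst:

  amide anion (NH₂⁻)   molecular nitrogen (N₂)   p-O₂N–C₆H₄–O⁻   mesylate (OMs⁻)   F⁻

Rank by basicity of the departing species: weakest base leaves most easily.
molecular nitrogen (N₂): no meaningful conjugate acid; N₂ departs as an exceptionally stable neutral molecule
mesylate (OMs⁻): pKₐ(CH₃SO₃H (MsOH)) ≈ -1.9
F⁻: pKₐ(HF) ≈ 3.2
p-O₂N–C₆H₄–O⁻: pKₐ(p-nitrophenol) ≈ 7.2 — nitro group delocalises the charge; the classic chromogenic LG
amide anion (NH₂⁻): pKₐ(NH₃) ≈ 38 — extremely strong base; never a leaving group

molecular nitrogen (N₂) > mesylate (OMs⁻) > F⁻ > p-O₂N–C₆H₄–O⁻ > amide anion (NH₂⁻)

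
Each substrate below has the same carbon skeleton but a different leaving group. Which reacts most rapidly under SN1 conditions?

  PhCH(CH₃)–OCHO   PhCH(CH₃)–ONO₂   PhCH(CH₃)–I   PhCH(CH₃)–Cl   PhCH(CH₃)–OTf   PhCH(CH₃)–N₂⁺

Same R in every case — rank the leaving groups.
Rank by basicity of the departing species: weakest base leaves most easily.
PhCH(CH₃)–N₂⁺ loses N₂: no meaningful conjugate acid; N₂ departs as an exceptionally stable neutral molecule
PhCH(CH₃)–OTf loses OTf⁻: pKₐ(CF₃SO₃H (triflic acid)) ≈ -14
PhCH(CH₃)–I loses I⁻: pKₐ(HI) ≈ -10
PhCH(CH₃)–Cl loses Cl⁻: pKₐ(HCl) ≈ -7
PhCH(CH₃)–ONO₂ loses NO₃⁻: pKₐ(HNO₃) ≈ -1.3
PhCH(CH₃)–OCHO loses HCOO⁻: pKₐ(HCOOH) ≈ 3.8

PhCH(CH₃)–N₂⁺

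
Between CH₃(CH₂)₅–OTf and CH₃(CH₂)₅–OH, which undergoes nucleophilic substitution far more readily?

From CH₃(CH₂)₅–OH the departing group would be OH⁻ (pKₐ(H₂O) ≈ 15.7). Strong base; essentially never leaves without prior activation.
From CH₃(CH₂)₅–OTf the leaving group is OTf⁻ (pKₐ(CF₃SO₃H (triflic acid)) ≈ -14). Charge spread over three oxygens and a CF₃ group; the premier leaving group in synthesis.
(In practice CH₃(CH₂)₅–OTf is made from CH₃(CH₂)₅–OH by treatment with Tf₂O / 2,6-lutidine, converting the hydroxyl into a triflate.)

CH₃(CH₂)₅–OTf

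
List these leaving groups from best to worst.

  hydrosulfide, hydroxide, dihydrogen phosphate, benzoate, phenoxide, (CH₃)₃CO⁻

dihydrogen phosphate > benzoate > hydrosulfide > phenoxide > hydroxide > (CH₃)₃CO⁻

dihydrogen phosphate: pKₐ(H₃PO₄) ≈ 2.1
benzoate: pKₐ(C₆H₅COOH) ≈ 4.2
hydrosulfide: pKₐ(H₂S) ≈ 7
phenoxide: pKₐ(C₆H₅OH (phenol)) ≈ 10
hydroxide: pKₐ(H₂O) ≈ 15.7
(CH₃)₃CO⁻: pKₐ(t-BuOH) ≈ 18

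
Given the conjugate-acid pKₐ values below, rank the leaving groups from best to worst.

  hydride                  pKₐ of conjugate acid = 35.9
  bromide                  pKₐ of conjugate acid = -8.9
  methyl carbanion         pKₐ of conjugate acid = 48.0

bromide > hydride > methyl carbanion

Lower conjugate-acid pKₐ ⇒ weaker base ⇒ better leaving group.
Sorting by the given values: bromide (-8.9), hydride (35.9), methyl carbanion (48.0).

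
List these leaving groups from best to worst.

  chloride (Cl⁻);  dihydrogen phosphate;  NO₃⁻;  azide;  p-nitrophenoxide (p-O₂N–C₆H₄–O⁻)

The more stable X⁻ (or X) is on its own — i.e. the weaker a base it is — the better a leaving group it makes.
chloride (Cl⁻): pKₐ(HCl) ≈ -7 — moderately weak base
NO₃⁻: pKₐ(HNO₃) ≈ -1.3 — resonance-delocalised over three oxygens
dihydrogen phosphate: pKₐ(H₃PO₄) ≈ 2.1
azide: pKₐ(HN₃) ≈ 4.7
p-nitrophenoxide (p-O₂N–C₆H₄–O⁻): pKₐ(p-nitrophenol) ≈ 7.2

chloride (Cl⁻) > NO₃⁻ > dihydrogen phosphate > azide > p-nitrophenoxide (p-O₂N–C₆H₄–O⁻)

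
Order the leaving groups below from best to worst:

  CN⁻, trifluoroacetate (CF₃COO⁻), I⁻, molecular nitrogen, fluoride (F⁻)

molecular nitrogen > I⁻ > trifluoroacetate (CF₃COO⁻) > fluoride (F⁻) > CN⁻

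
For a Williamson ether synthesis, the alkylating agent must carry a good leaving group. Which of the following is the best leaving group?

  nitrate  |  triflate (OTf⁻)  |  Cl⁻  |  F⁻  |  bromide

triflate (OTf⁻)

triflate (OTf⁻): pKₐ(CF₃SO₃H (triflic acid)) ≈ -14
bromide: pKₐ(HBr) ≈ -9
Cl⁻: pKₐ(HCl) ≈ -7
nitrate: pKₐ(HNO₃) ≈ -1.3
F⁻: pKₐ(HF) ≈ 3.2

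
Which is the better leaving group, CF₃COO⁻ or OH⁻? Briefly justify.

CF₃COO⁻ is the better leaving group.
pKₐ(CF₃COOH) ≈ 0.2 versus pKₐ(H₂O) ≈ 15.7: CF₃COO⁻ is the much weaker base.
Strongly electron-withdrawing CF₃ stabilises the carboxylate.

CF₃COO⁻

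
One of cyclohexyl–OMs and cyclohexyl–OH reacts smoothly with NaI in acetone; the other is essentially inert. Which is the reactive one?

From cyclohexyl–OH the departing group would be OH⁻ (pKₐ(H₂O) ≈ 15.7). Strong base; essentially never leaves without prior activation.
From cyclohexyl–OMs the leaving group is OMs⁻ (pKₐ(CH₃SO₃H (MsOH)) ≈ -1.9). Resonance-delocalised alkanesulfonate.
(In practice cyclohexyl–OMs is made from cyclohexyl–OH by treatment with MsCl / Et₃N, converting the hydroxyl into a mesylate.)

cyclohexyl–OMs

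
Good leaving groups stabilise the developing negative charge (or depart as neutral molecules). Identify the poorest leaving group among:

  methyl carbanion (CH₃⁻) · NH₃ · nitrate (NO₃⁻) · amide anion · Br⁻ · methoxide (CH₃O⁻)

Rank by basicity of the departing species: weakest base leaves most easily.
Br⁻: pKₐ(HBr) ≈ -9
nitrate (NO₃⁻): pKₐ(HNO₃) ≈ -1.3
NH₃: pKₐ(NH₄⁺) ≈ 9.2
methoxide (CH₃O⁻): pKₐ(CH₃OH) ≈ 15.5
amide anion: pKₐ(NH₃) ≈ 38
methyl carbanion (CH₃⁻): pKₐ(CH₄) ≈ 48

methyl carbanion (CH₃⁻)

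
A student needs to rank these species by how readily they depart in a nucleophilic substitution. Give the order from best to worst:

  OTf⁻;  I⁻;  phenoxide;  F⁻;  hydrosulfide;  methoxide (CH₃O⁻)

OTf⁻ > I⁻ > F⁻ > hydrosulfide > phenoxide > methoxide (CH₃O⁻)

The more stable X⁻ (or X) is on its own — i.e. the weaker a base it is — the better a leaving group it makes.
OTf⁻: pKₐ(CF₃SO₃H (triflic acid)) ≈ -14
I⁻: pKₐ(HI) ≈ -10
F⁻: pKₐ(HF) ≈ 3.2
hydrosulfide: pKₐ(H₂S) ≈ 7
phenoxide: pKₐ(C₆H₅OH (phenol)) ≈ 10
methoxide (CH₃O⁻): pKₐ(CH₃OH) ≈ 15.5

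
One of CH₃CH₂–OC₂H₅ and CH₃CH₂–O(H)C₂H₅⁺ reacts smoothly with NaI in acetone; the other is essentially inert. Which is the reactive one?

CH₃CH₂–O(H)C₂H₅⁺

From CH₃CH₂–OC₂H₅ the departing group would be CH₃CH₂O⁻ (pKₐ(CH₃CH₂OH) ≈ 16). Strong base; alkoxides do not leave unassisted.
From CH₃CH₂–O(H)C₂H₅⁺ the leaving group is R'OH (pKₐ(R'OH₂⁺) ≈ -2.4). Neutral; leaves from a protonated ether (an oxonium ion, R–O(H)R'⁺).
(In practice CH₃CH₂–O(H)C₂H₅⁺ is made from CH₃CH₂–OC₂H₅ by protonation with concentrated HBr, allowing neutral ethanol, rather than ethoxide, to depart.)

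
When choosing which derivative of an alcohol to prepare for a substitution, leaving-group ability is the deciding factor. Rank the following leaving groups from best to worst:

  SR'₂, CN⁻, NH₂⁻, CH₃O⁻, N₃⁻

SR'₂: pKₐ(R'₂SH⁺) ≈ -7
N₃⁻: pKₐ(HN₃) ≈ 4.7
CN⁻: pKₐ(HCN) ≈ 9.2
CH₃O⁻: pKₐ(CH₃OH) ≈ 15.5
NH₂⁻: pKₐ(NH₃) ≈ 38

SR'₂ > N₃⁻ > CN⁻ > CH₃O⁻ > NH₂⁻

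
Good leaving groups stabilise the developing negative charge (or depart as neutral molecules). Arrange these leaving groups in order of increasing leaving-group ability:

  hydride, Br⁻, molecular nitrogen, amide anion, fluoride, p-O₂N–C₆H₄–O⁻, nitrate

amide anion < hydride < p-O₂N–C₆H₄–O⁻ < fluoride < nitrate < Br⁻ < molecular nitrogen

Rank by basicity of the departing species: weakest base leaves most easily.
molecular nitrogen: no meaningful conjugate acid; N₂ departs as an exceptionally stable neutral molecule
Br⁻: pKₐ(HBr) ≈ -9 — weak base; good leaving group
nitrate: pKₐ(HNO₃) ≈ -1.3 — resonance-delocalised over three oxygens
fluoride: pKₐ(HF) ≈ 3.2
p-O₂N–C₆H₄–O⁻: pKₐ(p-nitrophenol) ≈ 7.2 — nitro group delocalises the charge; the classic chromogenic LG
hydride: pKₐ(H₂) ≈ 36
amide anion: pKₐ(NH₃) ≈ 38 — extremely strong base; never a leaving group
Reversing gives the worst-to-best order requested.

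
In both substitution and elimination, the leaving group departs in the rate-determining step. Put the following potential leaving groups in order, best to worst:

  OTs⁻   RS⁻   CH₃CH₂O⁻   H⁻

Rank by basicity of the departing species: weakest base leaves most easily.
OTs⁻: pKₐ(p-CH₃C₆H₄SO₃H (TsOH)) ≈ -2.8
RS⁻: pKₐ(RSH (a thiol)) ≈ 10.5
CH₃CH₂O⁻: pKₐ(CH₃CH₂OH) ≈ 16 — strong base; alkoxides do not leave unassisted
H⁻: pKₐ(H₂) ≈ 36

OTs⁻ > RS⁻ > CH₃CH₂O⁻ > H⁻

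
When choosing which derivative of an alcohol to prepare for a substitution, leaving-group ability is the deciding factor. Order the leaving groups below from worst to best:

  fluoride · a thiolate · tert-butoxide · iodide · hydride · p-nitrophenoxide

iodide: pKₐ(HI) ≈ -10
fluoride: pKₐ(HF) ≈ 3.2 — small and strongly basic; the poor halide leaving group
p-nitrophenoxide: pKₐ(p-nitrophenol) ≈ 7.2 — nitro group delocalises the charge; the classic chromogenic LG
a thiolate: pKₐ(RSH (a thiol)) ≈ 10.5 — moderately basic; rarely leaves without activation
tert-butoxide: pKₐ(t-BuOH) ≈ 18 — bulky, strongly basic alkoxide
hydride: pKₐ(H₂) ≈ 36 — extremely strong base; leaves only in special hydride-transfer contexts
Reversing gives the worst-to-best order requested.

hydride < tert-butoxide < a thiolate < p-nitrophenoxide < fluoride < iodide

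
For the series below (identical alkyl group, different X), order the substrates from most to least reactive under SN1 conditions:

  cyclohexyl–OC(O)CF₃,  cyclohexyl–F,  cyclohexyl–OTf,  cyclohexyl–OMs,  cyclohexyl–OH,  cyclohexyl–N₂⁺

Identical carbon frameworks mean the comparison reduces to leaving-group quality.
The more stable X⁻ (or X) is on its own — i.e. the weaker a base it is — the better a leaving group it makes.
cyclohexyl–N₂⁺ loses N₂: no meaningful conjugate acid; N₂ departs as an exceptionally stable neutral molecule
cyclohexyl–OTf loses OTf⁻: pKₐ(CF₃SO₃H (triflic acid)) ≈ -14
cyclohexyl–OMs loses OMs⁻: pKₐ(CH₃SO₃H (MsOH)) ≈ -1.9
cyclohexyl–OC(O)CF₃ loses CF₃COO⁻: pKₐ(CF₃COOH) ≈ 0.2
cyclohexyl–F loses F⁻: pKₐ(HF) ≈ 3.2
cyclohexyl–OH loses OH⁻: pKₐ(H₂O) ≈ 15.7

cyclohexyl–N₂⁺ > cyclohexyl–OTf > cyclohexyl–OMs > cyclohexyl–OC(O)CF₃ > cyclohexyl–F > cyclohexyl–OH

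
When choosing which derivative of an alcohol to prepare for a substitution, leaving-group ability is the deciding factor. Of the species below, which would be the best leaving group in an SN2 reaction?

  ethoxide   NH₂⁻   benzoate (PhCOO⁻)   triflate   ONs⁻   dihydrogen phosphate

triflate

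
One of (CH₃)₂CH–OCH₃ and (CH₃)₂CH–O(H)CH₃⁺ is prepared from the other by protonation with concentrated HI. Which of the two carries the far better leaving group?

(CH₃)₂CH–O(H)CH₃⁺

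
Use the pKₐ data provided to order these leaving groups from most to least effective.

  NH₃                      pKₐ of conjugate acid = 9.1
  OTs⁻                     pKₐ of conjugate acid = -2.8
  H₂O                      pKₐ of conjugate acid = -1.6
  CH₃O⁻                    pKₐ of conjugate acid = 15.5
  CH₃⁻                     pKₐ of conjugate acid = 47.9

OTs⁻ > H₂O > NH₃ > CH₃O⁻ > CH₃⁻

Lower conjugate-acid pKₐ ⇒ weaker base ⇒ better leaving group.
Sorting by the given values: OTs⁻ (-2.8), H₂O (-1.6), NH₃ (9.1), CH₃O⁻ (15.5), CH₃⁻ (47.9).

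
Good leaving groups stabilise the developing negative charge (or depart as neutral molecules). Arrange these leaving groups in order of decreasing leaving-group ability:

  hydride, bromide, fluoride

Leaving-group ability tracks the stability of the departed species; conjugate-acid pKₐ is the usual yardstick (lower pKₐ → better LG).
bromide: pKₐ(HBr) ≈ -9
fluoride: pKₐ(HF) ≈ 3.2
hydride: pKₐ(H₂) ≈ 36

bromide > fluoride > hydride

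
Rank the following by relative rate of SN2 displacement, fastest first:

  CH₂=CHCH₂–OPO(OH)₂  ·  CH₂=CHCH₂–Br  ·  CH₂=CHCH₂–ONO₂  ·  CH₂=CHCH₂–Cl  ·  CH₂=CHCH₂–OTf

Same R in every case — rank the leaving groups.
The more stable X⁻ (or X) is on its own — i.e. the weaker a base it is — the better a leaving group it makes.
CH₂=CHCH₂–OTf loses OTf⁻: pKₐ(CF₃SO₃H (triflic acid)) ≈ -14
CH₂=CHCH₂–Br loses Br⁻: pKₐ(HBr) ≈ -9
CH₂=CHCH₂–Cl loses Cl⁻: pKₐ(HCl) ≈ -7
CH₂=CHCH₂–ONO₂ loses NO₃⁻: pKₐ(HNO₃) ≈ -1.3
CH₂=CHCH₂–OPO(OH)₂ loses H₂PO₄⁻: pKₐ(H₃PO₄) ≈ 2.1

CH₂=CHCH₂–OTf > CH₂=CHCH₂–Br > CH₂=CHCH₂–Cl > CH₂=CHCH₂–ONO₂ > CH₂=CHCH₂–OPO(OH)₂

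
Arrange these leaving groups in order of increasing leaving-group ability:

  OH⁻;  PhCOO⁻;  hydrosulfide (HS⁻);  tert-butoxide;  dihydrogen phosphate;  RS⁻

Leaving-group ability tracks the stability of the departed species; conjugate-acid pKₐ is the usual yardstick (lower pKₐ → better LG).
dihydrogen phosphate: pKₐ(H₃PO₄) ≈ 2.1 — moderate base; biological leaving group after further activation
PhCOO⁻: pKₐ(C₆H₅COOH) ≈ 4.2
hydrosulfide (HS⁻): pKₐ(H₂S) ≈ 7 — larger and more polarisable than the oxygen analogue
RS⁻: pKₐ(RSH (a thiol)) ≈ 10.5 — moderately basic; rarely leaves without activation
OH⁻: pKₐ(H₂O) ≈ 15.7
tert-butoxide: pKₐ(t-BuOH) ≈ 18
The question asks for worst first, so the sequence is read in increasing leaving-group ability.

tert-butoxide < OH⁻ < RS⁻ < hydrosulfide (HS⁻) < PhCOO⁻ < dihydrogen phosphate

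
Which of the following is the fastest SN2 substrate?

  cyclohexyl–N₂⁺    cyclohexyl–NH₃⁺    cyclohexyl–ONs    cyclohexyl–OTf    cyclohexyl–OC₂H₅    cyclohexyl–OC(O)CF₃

cyclohexyl–N₂⁺

Same R in every case — rank the leaving groups.
Leaving-group ability tracks the stability of the departed species; conjugate-acid pKₐ is the usual yardstick (lower pKₐ → better LG).
cyclohexyl–N₂⁺ loses N₂: no meaningful conjugate acid; N₂ departs as an exceptionally stable neutral molecule
cyclohexyl–OTf loses OTf⁻: pKₐ(CF₃SO₃H (triflic acid)) ≈ -14
cyclohexyl–ONs loses ONs⁻: pKₐ(p-O₂NC₆H₄SO₃H) ≈ -3.5
cyclohexyl–OC(O)CF₃ loses CF₃COO⁻: pKₐ(CF₃COOH) ≈ 0.2
cyclohexyl–NH₃⁺ loses NH₃: pKₐ(NH₄⁺) ≈ 9.2
cyclohexyl–OC₂H₅ loses CH₃CH₂O⁻: pKₐ(CH₃CH₂OH) ≈ 16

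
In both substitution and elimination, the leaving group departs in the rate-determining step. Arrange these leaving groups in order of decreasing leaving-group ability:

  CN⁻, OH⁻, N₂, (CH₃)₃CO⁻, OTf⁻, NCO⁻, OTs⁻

N₂ > OTf⁻ > OTs⁻ > NCO⁻ > CN⁻ > OH⁻ > (CH₃)₃CO⁻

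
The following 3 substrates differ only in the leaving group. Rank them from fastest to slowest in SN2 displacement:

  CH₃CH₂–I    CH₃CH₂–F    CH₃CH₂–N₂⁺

The skeletons are identical, so relative rate is governed entirely by leaving-group ability.
Leaving-group ability tracks the stability of the departed species; conjugate-acid pKₐ is the usual yardstick (lower pKₐ → better LG).
CH₃CH₂–N₂⁺ loses N₂: no meaningful conjugate acid; N₂ departs as an exceptionally stable neutral molecule
CH₃CH₂–I loses I⁻: pKₐ(HI) ≈ -10
CH₃CH₂–F loses F⁻: pKₐ(HF) ≈ 3.2

CH₃CH₂–N₂⁺ > CH₃CH₂–I > CH₃CH₂–F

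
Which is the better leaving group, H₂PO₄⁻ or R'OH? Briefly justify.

R'OH is the better leaving group.
pKₐ(R'OH₂⁺) ≈ -2.4 versus pKₐ(H₃PO₄) ≈ 2.1: R'OH is the much weaker base.
Neutral; leaves from a protonated ether (an oxonium ion, R–O(H)R'⁺).

R'OH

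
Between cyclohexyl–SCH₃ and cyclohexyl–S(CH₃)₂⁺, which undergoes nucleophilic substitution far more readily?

From cyclohexyl–SCH₃ the departing group would be RS⁻ (pKₐ(RSH (a thiol)) ≈ 10.5). Moderately basic; rarely leaves without activation.
From cyclohexyl–S(CH₃)₂⁺ the leaving group is SR'₂ (pKₐ(R'₂SH⁺) ≈ -7). Neutral; leaves from a sulfonium salt (R–SR'₂⁺).
(In practice cyclohexyl–S(CH₃)₂⁺ is made from cyclohexyl–SCH₃ by S-methylation with CH₃I, allowing neutral dimethyl sulfide, rather than methanethiolate, to depart.)

cyclohexyl–S(CH₃)₂⁺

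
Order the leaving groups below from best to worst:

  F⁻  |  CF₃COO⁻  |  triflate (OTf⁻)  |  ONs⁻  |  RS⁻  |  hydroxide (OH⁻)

triflate (OTf⁻) > ONs⁻ > CF₃COO⁻ > F⁻ > RS⁻ > hydroxide (OH⁻)

Leaving-group ability tracks the stability of the departed species; conjugate-acid pKₐ is the usual yardstick (lower pKₐ → better LG).
triflate (OTf⁻): pKₐ(CF₃SO₃H (triflic acid)) ≈ -14
ONs⁻: pKₐ(p-O₂NC₆H₄SO₃H) ≈ -3.5
CF₃COO⁻: pKₐ(CF₃COOH) ≈ 0.2
F⁻: pKₐ(HF) ≈ 3.2
RS⁻: pKₐ(RSH (a thiol)) ≈ 10.5
hydroxide (OH⁻): pKₐ(H₂O) ≈ 15.7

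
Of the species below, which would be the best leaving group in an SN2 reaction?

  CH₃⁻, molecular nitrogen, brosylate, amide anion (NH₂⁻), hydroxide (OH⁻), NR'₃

A good leaving group is a weak base: the lower the pKₐ of its conjugate acid, the more readily it departs.
molecular nitrogen: no meaningful conjugate acid; N₂ departs as an exceptionally stable neutral molecule
brosylate: pKₐ(p-BrC₆H₄SO₃H) ≈ -2.8
NR'₃: pKₐ(R'₃NH⁺) ≈ 10.7
hydroxide (OH⁻): pKₐ(H₂O) ≈ 15.7
amide anion (NH₂⁻): pKₐ(NH₃) ≈ 38
CH₃⁻: pKₐ(CH₄) ≈ 48

molecular nitrogen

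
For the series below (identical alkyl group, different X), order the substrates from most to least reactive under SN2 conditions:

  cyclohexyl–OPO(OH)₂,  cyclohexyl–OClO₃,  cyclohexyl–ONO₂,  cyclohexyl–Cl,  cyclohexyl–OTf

Identical carbon frameworks mean the comparison reduces to leaving-group quality.
The more stable X⁻ (or X) is on its own — i.e. the weaker a base it is — the better a leaving group it makes.
cyclohexyl–OTf loses OTf⁻: pKₐ(CF₃SO₃H (triflic acid)) ≈ -14
cyclohexyl–OClO₃ loses ClO₄⁻: pKₐ(HClO₄) ≈ -10
cyclohexyl–Cl loses Cl⁻: pKₐ(HCl) ≈ -7
cyclohexyl–ONO₂ loses NO₃⁻: pKₐ(HNO₃) ≈ -1.3
cyclohexyl–OPO(OH)₂ loses H₂PO₄⁻: pKₐ(H₃PO₄) ≈ 2.1

cyclohexyl–OTf > cyclohexyl–OClO₃ > cyclohexyl–Cl > cyclohexyl–ONO₂ > cyclohexyl–OPO(OH)₂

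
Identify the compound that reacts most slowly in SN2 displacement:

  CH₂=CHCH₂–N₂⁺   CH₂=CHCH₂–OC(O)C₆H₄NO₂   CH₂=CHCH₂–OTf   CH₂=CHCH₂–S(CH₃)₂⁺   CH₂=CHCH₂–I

Same R in every case — rank the leaving groups.
A good leaving group is a weak base: the lower the pKₐ of its conjugate acid, the more readily it departs.
CH₂=CHCH₂–N₂⁺ loses N₂: no meaningful conjugate acid; N₂ departs as an exceptionally stable neutral molecule
CH₂=CHCH₂–OTf loses OTf⁻: pKₐ(CF₃SO₃H (triflic acid)) ≈ -14
CH₂=CHCH₂–I loses I⁻: pKₐ(HI) ≈ -10
CH₂=CHCH₂–S(CH₃)₂⁺ loses SR'₂: pKₐ(R'₂SH⁺) ≈ -7
CH₂=CHCH₂–OC(O)C₆H₄NO₂ loses p-O₂N–C₆H₄–COO⁻: pKₐ(p-nitrobenzoic acid) ≈ 3.4

CH₂=CHCH₂–OC(O)C₆H₄NO₂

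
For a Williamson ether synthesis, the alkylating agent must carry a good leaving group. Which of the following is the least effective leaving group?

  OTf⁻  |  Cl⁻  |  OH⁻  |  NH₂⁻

NH₂⁻

OTf⁻: pKₐ(CF₃SO₃H (triflic acid)) ≈ -14
Cl⁻: pKₐ(HCl) ≈ -7
OH⁻: pKₐ(H₂O) ≈ 15.7
NH₂⁻: pKₐ(NH₃) ≈ 38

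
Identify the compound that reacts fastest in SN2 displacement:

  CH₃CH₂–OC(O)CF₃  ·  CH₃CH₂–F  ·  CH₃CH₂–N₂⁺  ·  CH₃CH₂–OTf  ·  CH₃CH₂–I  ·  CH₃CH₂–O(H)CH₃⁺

CH₃CH₂–N₂⁺

With the same alkyl group throughout, only the leaving group differentiates the rates.
Leaving-group ability tracks the stability of the departed species; conjugate-acid pKₐ is the usual yardstick (lower pKₐ → better LG).
CH₃CH₂–N₂⁺ loses N₂: no meaningful conjugate acid; N₂ departs as an exceptionally stable neutral molecule
CH₃CH₂–OTf loses OTf⁻: pKₐ(CF₃SO₃H (triflic acid)) ≈ -14
CH₃CH₂–I loses I⁻: pKₐ(HI) ≈ -10
CH₃CH₂–O(H)CH₃⁺ loses R'OH: pKₐ(R'OH₂⁺) ≈ -2.4
CH₃CH₂–OC(O)CF₃ loses CF₃COO⁻: pKₐ(CF₃COOH) ≈ 0.2
CH₃CH₂–F loses F⁻: pKₐ(HF) ≈ 3.2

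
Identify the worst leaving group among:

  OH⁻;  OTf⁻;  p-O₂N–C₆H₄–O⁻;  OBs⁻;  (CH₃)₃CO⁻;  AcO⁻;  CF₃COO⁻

(CH₃)₃CO⁻

Rank by basicity of the departing species: weakest base leaves most easily.
OTf⁻: pKₐ(CF₃SO₃H (triflic acid)) ≈ -14
OBs⁻: pKₐ(p-BrC₆H₄SO₃H) ≈ -2.8
CF₃COO⁻: pKₐ(CF₃COOH) ≈ 0.2
AcO⁻: pKₐ(CH₃COOH) ≈ 4.8
p-O₂N–C₆H₄–O⁻: pKₐ(p-nitrophenol) ≈ 7.2
OH⁻: pKₐ(H₂O) ≈ 15.7
(CH₃)₃CO⁻: pKₐ(t-BuOH) ≈ 18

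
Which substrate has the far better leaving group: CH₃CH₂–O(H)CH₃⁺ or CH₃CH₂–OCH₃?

CH₃CH₂–O(H)CH₃⁺

From CH₃CH₂–OCH₃ the departing group would be CH₃O⁻ (pKₐ(CH₃OH) ≈ 15.5). Strong base; alkoxides do not leave unassisted.
From CH₃CH₂–O(H)CH₃⁺ the leaving group is R'OH (pKₐ(R'OH₂⁺) ≈ -2.4). Neutral; leaves from a protonated ether (an oxonium ion, R–O(H)R'⁺).
(In practice CH₃CH₂–O(H)CH₃⁺ is made from CH₃CH₂–OCH₃ by protonation with concentrated HI, allowing neutral methanol, rather than methoxide, to depart.)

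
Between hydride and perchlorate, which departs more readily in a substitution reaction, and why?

perchlorate is the better leaving group.
pKₐ(HClO₄) ≈ -10 versus pKₐ(H₂) ≈ 36: perchlorate is the much weaker base.
Extremely weak base; rarely used for safety reasons.

perchlorate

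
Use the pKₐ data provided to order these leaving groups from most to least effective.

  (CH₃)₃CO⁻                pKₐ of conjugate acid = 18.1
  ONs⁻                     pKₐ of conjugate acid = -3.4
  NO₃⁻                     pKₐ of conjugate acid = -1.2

ONs⁻ > NO₃⁻ > (CH₃)₃CO⁻

Lower conjugate-acid pKₐ ⇒ weaker base ⇒ better leaving group.
Sorting by the given values: ONs⁻ (-3.4), NO₃⁻ (-1.2), (CH₃)₃CO⁻ (18.1).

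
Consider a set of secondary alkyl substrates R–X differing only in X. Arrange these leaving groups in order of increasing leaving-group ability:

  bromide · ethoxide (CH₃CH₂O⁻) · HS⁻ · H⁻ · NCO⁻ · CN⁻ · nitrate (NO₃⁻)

H⁻ < ethoxide (CH₃CH₂O⁻) < CN⁻ < HS⁻ < NCO⁻ < nitrate (NO₃⁻) < bromide

Leaving-group ability tracks the stability of the departed species; conjugate-acid pKₐ is the usual yardstick (lower pKₐ → better LG).
bromide: pKₐ(HBr) ≈ -9
nitrate (NO₃⁻): pKₐ(HNO₃) ≈ -1.3
NCO⁻: pKₐ(HOCN) ≈ 3.5
HS⁻: pKₐ(H₂S) ≈ 7 — larger and more polarisable than the oxygen analogue
CN⁻: pKₐ(HCN) ≈ 9.2 — sp carbon stabilises the charge somewhat, but still a poor LG
ethoxide (CH₃CH₂O⁻): pKₐ(CH₃CH₂OH) ≈ 16 — strong base; alkoxides do not leave unassisted
H⁻: pKₐ(H₂) ≈ 36 — extremely strong base; leaves only in special hydride-transfer contexts
Reversing gives the worst-to-best order requested.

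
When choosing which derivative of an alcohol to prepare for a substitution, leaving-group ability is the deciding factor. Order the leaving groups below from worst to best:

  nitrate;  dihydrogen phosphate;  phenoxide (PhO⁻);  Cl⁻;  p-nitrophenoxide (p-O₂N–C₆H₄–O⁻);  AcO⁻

phenoxide (PhO⁻) < p-nitrophenoxide (p-O₂N–C₆H₄–O⁻) < AcO⁻ < dihydrogen phosphate < nitrate < Cl⁻

Rank by basicity of the departing species: weakest base leaves most easily.
Cl⁻: pKₐ(HCl) ≈ -7 — moderately weak base
nitrate: pKₐ(HNO₃) ≈ -1.3
dihydrogen phosphate: pKₐ(H₃PO₄) ≈ 2.1 — moderate base; biological leaving group after further activation
AcO⁻: pKₐ(CH₃COOH) ≈ 4.8 — resonance-stabilised but still a weak base
p-nitrophenoxide (p-O₂N–C₆H₄–O⁻): pKₐ(p-nitrophenol) ≈ 7.2
phenoxide (PhO⁻): pKₐ(C₆H₅OH (phenol)) ≈ 10 — resonance into the ring helps, but still a poor LG
Reversing gives the worst-to-best order requested.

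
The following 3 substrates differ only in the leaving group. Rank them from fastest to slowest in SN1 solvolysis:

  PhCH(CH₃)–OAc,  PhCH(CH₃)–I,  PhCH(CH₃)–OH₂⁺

Same R in every case — rank the leaving groups.
A good leaving group is a weak base: the lower the pKₐ of its conjugate acid, the more readily it departs.
PhCH(CH₃)–I loses I⁻: pKₐ(HI) ≈ -10
PhCH(CH₃)–OH₂⁺ loses H₂O: pKₐ(H₃O⁺) ≈ -1.7
PhCH(CH₃)–OAc loses AcO⁻: pKₐ(CH₃COOH) ≈ 4.8

PhCH(CH₃)–I > PhCH(CH₃)–OH₂⁺ > PhCH(CH₃)–OAc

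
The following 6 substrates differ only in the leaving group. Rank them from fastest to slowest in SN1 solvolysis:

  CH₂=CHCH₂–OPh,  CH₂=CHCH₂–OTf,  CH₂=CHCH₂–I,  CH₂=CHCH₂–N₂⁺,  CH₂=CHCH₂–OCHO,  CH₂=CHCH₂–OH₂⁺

CH₂=CHCH₂–N₂⁺ > CH₂=CHCH₂–OTf > CH₂=CHCH₂–I > CH₂=CHCH₂–OH₂⁺ > CH₂=CHCH₂–OCHO > CH₂=CHCH₂–OPh

Same R in every case — rank the leaving groups.
Leaving-group ability tracks the stability of the departed species; conjugate-acid pKₐ is the usual yardstick (lower pKₐ → better LG).
CH₂=CHCH₂–N₂⁺ loses N₂: no meaningful conjugate acid; N₂ departs as an exceptionally stable neutral molecule
CH₂=CHCH₂–OTf loses OTf⁻: pKₐ(CF₃SO₃H (triflic acid)) ≈ -14
CH₂=CHCH₂–I loses I⁻: pKₐ(HI) ≈ -10
CH₂=CHCH₂–OH₂⁺ loses H₂O: pKₐ(H₃O⁺) ≈ -1.7
CH₂=CHCH₂–OCHO loses HCOO⁻: pKₐ(HCOOH) ≈ 3.8
CH₂=CHCH₂–OPh loses PhO⁻: pKₐ(C₆H₅OH (phenol)) ≈ 10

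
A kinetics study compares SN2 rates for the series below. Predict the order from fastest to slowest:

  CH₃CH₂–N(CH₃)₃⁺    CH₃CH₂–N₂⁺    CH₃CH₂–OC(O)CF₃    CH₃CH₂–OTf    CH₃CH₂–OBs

CH₃CH₂–N₂⁺ > CH₃CH₂–OTf > CH₃CH₂–OBs > CH₃CH₂–OC(O)CF₃ > CH₃CH₂–N(CH₃)₃⁺

With the same alkyl group throughout, only the leaving group differentiates the rates.
Rank by basicity of the departing species: weakest base leaves most easily.
CH₃CH₂–N₂⁺ loses N₂: no meaningful conjugate acid; N₂ departs as an exceptionally stable neutral molecule
CH₃CH₂–OTf loses OTf⁻: pKₐ(CF₃SO₃H (triflic acid)) ≈ -14
CH₃CH₂–OBs loses OBs⁻: pKₐ(p-BrC₆H₄SO₃H) ≈ -2.8
CH₃CH₂–OC(O)CF₃ loses CF₃COO⁻: pKₐ(CF₃COOH) ≈ 0.2
CH₃CH₂–N(CH₃)₃⁺ loses NR'₃: pKₐ(R'₃NH⁺) ≈ 10.7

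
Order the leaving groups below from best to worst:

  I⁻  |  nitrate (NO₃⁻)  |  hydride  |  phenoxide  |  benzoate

Leaving-group ability tracks the stability of the departed species; conjugate-acid pKₐ is the usual yardstick (lower pKₐ → better LG).
I⁻: pKₐ(HI) ≈ -10 — large, highly polarisable; very weak base
nitrate (NO₃⁻): pKₐ(HNO₃) ≈ -1.3 — resonance-delocalised over three oxygens
benzoate: pKₐ(C₆H₅COOH) ≈ 4.2 — aryl carboxylate
phenoxide: pKₐ(C₆H₅OH (phenol)) ≈ 10 — resonance into the ring helps, but still a poor LG
hydride: pKₐ(H₂) ≈ 36 — extremely strong base; leaves only in special hydride-transfer contexts

I⁻ > nitrate (NO₃⁻) > benzoate > phenoxide > hydride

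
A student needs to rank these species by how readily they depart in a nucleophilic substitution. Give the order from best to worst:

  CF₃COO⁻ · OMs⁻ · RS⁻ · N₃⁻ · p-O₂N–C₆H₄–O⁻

OMs⁻: pKₐ(CH₃SO₃H (MsOH)) ≈ -1.9
CF₃COO⁻: pKₐ(CF₃COOH) ≈ 0.2
N₃⁻: pKₐ(HN₃) ≈ 4.7
p-O₂N–C₆H₄–O⁻: pKₐ(p-nitrophenol) ≈ 7.2
RS⁻: pKₐ(RSH (a thiol)) ≈ 10.5

OMs⁻ > CF₃COO⁻ > N₃⁻ > p-O₂N–C₆H₄–O⁻ > RS⁻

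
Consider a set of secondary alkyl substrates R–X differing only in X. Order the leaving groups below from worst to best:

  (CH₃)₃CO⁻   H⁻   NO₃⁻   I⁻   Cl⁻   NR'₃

Leaving-group ability tracks the stability of the departed species; conjugate-acid pKₐ is the usual yardstick (lower pKₐ → better LG).
I⁻: pKₐ(HI) ≈ -10
Cl⁻: pKₐ(HCl) ≈ -7 — moderately weak base
NO₃⁻: pKₐ(HNO₃) ≈ -1.3
NR'₃: pKₐ(R'₃NH⁺) ≈ 10.7 — neutral but still a fairly strong base; Hofmann-elimination LG
(CH₃)₃CO⁻: pKₐ(t-BuOH) ≈ 18
H⁻: pKₐ(H₂) ≈ 36 — extremely strong base; leaves only in special hydride-transfer contexts
Listed from poorest to best leaving group as asked.

H⁻ < (CH₃)₃CO⁻ < NR'₃ < NO₃⁻ < Cl⁻ < I⁻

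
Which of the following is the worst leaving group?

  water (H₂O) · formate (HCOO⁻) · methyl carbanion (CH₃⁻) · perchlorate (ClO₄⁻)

methyl carbanion (CH₃⁻)

perchlorate (ClO₄⁻): pKₐ(HClO₄) ≈ -10
water (H₂O): pKₐ(H₃O⁺) ≈ -1.7
formate (HCOO⁻): pKₐ(HCOOH) ≈ 3.8
methyl carbanion (CH₃⁻): pKₐ(CH₄) ≈ 48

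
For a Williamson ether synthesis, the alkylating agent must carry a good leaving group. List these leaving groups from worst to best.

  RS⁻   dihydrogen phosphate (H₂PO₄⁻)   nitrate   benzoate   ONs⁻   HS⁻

Rank by basicity of the departing species: weakest base leaves most easily.
ONs⁻: pKₐ(p-O₂NC₆H₄SO₃H) ≈ -3.5
nitrate: pKₐ(HNO₃) ≈ -1.3
dihydrogen phosphate (H₂PO₄⁻): pKₐ(H₃PO₄) ≈ 2.1
benzoate: pKₐ(C₆H₅COOH) ≈ 4.2 — aryl carboxylate
HS⁻: pKₐ(H₂S) ≈ 7 — larger and more polarisable than the oxygen analogue
RS⁻: pKₐ(RSH (a thiol)) ≈ 10.5 — moderately basic; rarely leaves without activation
Listed from poorest to best leaving group as asked.

RS⁻ < HS⁻ < benzoate < dihydrogen phosphate (H₂PO₄⁻) < nitrate < ONs⁻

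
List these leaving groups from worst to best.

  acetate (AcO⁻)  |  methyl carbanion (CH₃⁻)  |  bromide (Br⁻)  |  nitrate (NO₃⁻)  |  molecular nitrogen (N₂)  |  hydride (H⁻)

methyl carbanion (CH₃⁻) < hydride (H⁻) < acetate (AcO⁻) < nitrate (NO₃⁻) < bromide (Br⁻) < molecular nitrogen (N₂)

molecular nitrogen (N₂): no meaningful conjugate acid; N₂ departs as an exceptionally stable neutral molecule
bromide (Br⁻): pKₐ(HBr) ≈ -9
nitrate (NO₃⁻): pKₐ(HNO₃) ≈ -1.3
acetate (AcO⁻): pKₐ(CH₃COOH) ≈ 4.8
hydride (H⁻): pKₐ(H₂) ≈ 36
methyl carbanion (CH₃⁻): pKₐ(CH₄) ≈ 48
The question asks for worst first, so the sequence is read in increasing leaving-group ability.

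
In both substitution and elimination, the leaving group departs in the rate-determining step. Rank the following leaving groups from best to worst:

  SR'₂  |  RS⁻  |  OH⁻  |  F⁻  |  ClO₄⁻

ClO₄⁻ > SR'₂ > F⁻ > RS⁻ > OH⁻

The more stable X⁻ (or X) is on its own — i.e. the weaker a base it is — the better a leaving group it makes.
ClO₄⁻: pKₐ(HClO₄) ≈ -10
SR'₂: pKₐ(R'₂SH⁺) ≈ -7 — neutral; leaves from a sulfonium salt (R–SR'₂⁺)
F⁻: pKₐ(HF) ≈ 3.2 — small and strongly basic; the poor halide leaving group
RS⁻: pKₐ(RSH (a thiol)) ≈ 10.5
OH⁻: pKₐ(H₂O) ≈ 15.7 — strong base; essentially never leaves without prior activation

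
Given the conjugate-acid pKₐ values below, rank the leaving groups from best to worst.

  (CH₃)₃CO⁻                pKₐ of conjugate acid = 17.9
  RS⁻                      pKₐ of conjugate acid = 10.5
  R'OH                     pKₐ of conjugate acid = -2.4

Lower conjugate-acid pKₐ ⇒ weaker base ⇒ better leaving group.
Sorting by the given values: R'OH (-2.4), RS⁻ (10.5), (CH₃)₃CO⁻ (17.9).

R'OH > RS⁻ > (CH₃)₃CO⁻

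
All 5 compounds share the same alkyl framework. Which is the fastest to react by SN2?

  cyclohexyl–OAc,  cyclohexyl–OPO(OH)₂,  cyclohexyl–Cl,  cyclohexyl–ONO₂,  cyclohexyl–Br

Same R in every case — rank the leaving groups.
A good leaving group is a weak base: the lower the pKₐ of its conjugate acid, the more readily it departs.
cyclohexyl–Br loses Br⁻: pKₐ(HBr) ≈ -9
cyclohexyl–Cl loses Cl⁻: pKₐ(HCl) ≈ -7
cyclohexyl–ONO₂ loses NO₃⁻: pKₐ(HNO₃) ≈ -1.3
cyclohexyl–OPO(OH)₂ loses H₂PO₄⁻: pKₐ(H₃PO₄) ≈ 2.1
cyclohexyl–OAc loses AcO⁻: pKₐ(CH₃COOH) ≈ 4.8

cyclohexyl–Br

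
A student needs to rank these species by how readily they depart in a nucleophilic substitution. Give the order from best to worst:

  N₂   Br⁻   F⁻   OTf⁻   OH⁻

N₂ > OTf⁻ > Br⁻ > F⁻ > OH⁻

N₂: no meaningful conjugate acid; N₂ departs as an exceptionally stable neutral molecule
OTf⁻: pKₐ(CF₃SO₃H (triflic acid)) ≈ -14 — charge spread over three oxygens and a CF₃ group; the premier leaving group in synthesis
Br⁻: pKₐ(HBr) ≈ -9
F⁻: pKₐ(HF) ≈ 3.2 — small and strongly basic; the poor halide leaving group
OH⁻: pKₐ(H₂O) ≈ 15.7 — strong base; essentially never leaves without prior activation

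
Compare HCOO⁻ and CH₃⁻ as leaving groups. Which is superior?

HCOO⁻ is the better leaving group.
pKₐ(HCOOH) ≈ 3.8 versus pKₐ(CH₄) ≈ 48: HCOO⁻ is the much weaker base.
Resonance-stabilised carboxylate.

HCOO⁻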